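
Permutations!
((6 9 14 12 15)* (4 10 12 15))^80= [0, 1, 2, 3, 12, 5, 6, 7, 8, 9, 4, 11, 10, 13, 14, 15]= (15)(4 12 10)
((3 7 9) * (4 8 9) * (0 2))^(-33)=(0 2)(3 4 9 7 8)=[2, 1, 0, 4, 9, 5, 6, 8, 3, 7]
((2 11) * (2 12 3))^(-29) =(2 3 12 11) =[0, 1, 3, 12, 4, 5, 6, 7, 8, 9, 10, 2, 11]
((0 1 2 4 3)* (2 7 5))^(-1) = (0 3 4 2 5 7 1) = [3, 0, 5, 4, 2, 7, 6, 1]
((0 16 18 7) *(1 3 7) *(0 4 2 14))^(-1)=[14, 18, 4, 1, 7, 5, 6, 3, 8, 9, 10, 11, 12, 13, 2, 15, 0, 17, 16]=(0 14 2 4 7 3 1 18 16)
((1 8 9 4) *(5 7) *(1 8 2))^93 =[0, 2, 1, 3, 4, 7, 6, 5, 8, 9] =(9)(1 2)(5 7)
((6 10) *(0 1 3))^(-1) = (0 3 1)(6 10) = [3, 0, 2, 1, 4, 5, 10, 7, 8, 9, 6]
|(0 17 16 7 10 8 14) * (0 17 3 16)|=8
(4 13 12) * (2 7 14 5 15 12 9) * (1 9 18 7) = (1 9 2)(4 13 18 7 14 5 15 12) = [0, 9, 1, 3, 13, 15, 6, 14, 8, 2, 10, 11, 4, 18, 5, 12, 16, 17, 7]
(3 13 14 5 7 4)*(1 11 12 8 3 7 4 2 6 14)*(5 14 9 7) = [0, 11, 6, 13, 5, 4, 9, 2, 3, 7, 10, 12, 8, 1, 14] = (14)(1 11 12 8 3 13)(2 6 9 7)(4 5)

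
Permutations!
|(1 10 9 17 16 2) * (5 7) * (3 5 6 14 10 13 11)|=13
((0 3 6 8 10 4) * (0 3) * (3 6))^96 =(10) =[0, 1, 2, 3, 4, 5, 6, 7, 8, 9, 10]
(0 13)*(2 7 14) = (0 13)(2 7 14) = [13, 1, 7, 3, 4, 5, 6, 14, 8, 9, 10, 11, 12, 0, 2]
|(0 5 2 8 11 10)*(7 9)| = 6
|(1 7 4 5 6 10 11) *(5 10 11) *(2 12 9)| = |(1 7 4 10 5 6 11)(2 12 9)| = 21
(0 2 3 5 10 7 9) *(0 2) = (2 3 5 10 7 9) = [0, 1, 3, 5, 4, 10, 6, 9, 8, 2, 7]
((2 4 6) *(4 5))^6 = (2 4)(5 6) = [0, 1, 4, 3, 2, 6, 5]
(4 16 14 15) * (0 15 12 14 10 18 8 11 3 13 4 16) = (0 15 16 10 18 8 11 3 13 4)(12 14) = [15, 1, 2, 13, 0, 5, 6, 7, 11, 9, 18, 3, 14, 4, 12, 16, 10, 17, 8]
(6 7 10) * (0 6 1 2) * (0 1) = (0 6 7 10)(1 2) = [6, 2, 1, 3, 4, 5, 7, 10, 8, 9, 0]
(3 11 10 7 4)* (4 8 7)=(3 11 10 4)(7 8)=[0, 1, 2, 11, 3, 5, 6, 8, 7, 9, 4, 10]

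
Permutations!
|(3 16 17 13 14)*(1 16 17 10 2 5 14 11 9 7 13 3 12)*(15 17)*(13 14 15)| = |(1 16 10 2 5 15 17 3 13 11 9 7 14 12)| = 14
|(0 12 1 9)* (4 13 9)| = |(0 12 1 4 13 9)| = 6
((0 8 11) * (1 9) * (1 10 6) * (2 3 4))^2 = [11, 10, 4, 2, 3, 5, 9, 7, 0, 6, 1, 8] = (0 11 8)(1 10)(2 4 3)(6 9)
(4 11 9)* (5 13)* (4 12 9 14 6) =[0, 1, 2, 3, 11, 13, 4, 7, 8, 12, 10, 14, 9, 5, 6] =(4 11 14 6)(5 13)(9 12)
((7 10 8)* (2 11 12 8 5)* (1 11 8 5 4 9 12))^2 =(2 7 4 12)(5 8 10 9) =[0, 1, 7, 3, 12, 8, 6, 4, 10, 5, 9, 11, 2]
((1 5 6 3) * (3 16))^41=(1 5 6 16 3)=[0, 5, 2, 1, 4, 6, 16, 7, 8, 9, 10, 11, 12, 13, 14, 15, 3]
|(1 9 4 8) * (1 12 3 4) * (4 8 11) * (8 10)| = |(1 9)(3 10 8 12)(4 11)| = 4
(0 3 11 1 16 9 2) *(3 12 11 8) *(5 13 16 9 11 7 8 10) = (0 12 7 8 3 10 5 13 16 11 1 9 2) = [12, 9, 0, 10, 4, 13, 6, 8, 3, 2, 5, 1, 7, 16, 14, 15, 11]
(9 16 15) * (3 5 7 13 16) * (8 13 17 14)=[0, 1, 2, 5, 4, 7, 6, 17, 13, 3, 10, 11, 12, 16, 8, 9, 15, 14]=(3 5 7 17 14 8 13 16 15 9)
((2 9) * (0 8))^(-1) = (0 8)(2 9) = [8, 1, 9, 3, 4, 5, 6, 7, 0, 2]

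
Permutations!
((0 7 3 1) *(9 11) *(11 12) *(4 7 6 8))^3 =(12)(0 4 1 8 3 6 7) =[4, 8, 2, 6, 1, 5, 7, 0, 3, 9, 10, 11, 12]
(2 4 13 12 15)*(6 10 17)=(2 4 13 12 15)(6 10 17)=[0, 1, 4, 3, 13, 5, 10, 7, 8, 9, 17, 11, 15, 12, 14, 2, 16, 6]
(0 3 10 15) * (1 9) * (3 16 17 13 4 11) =(0 16 17 13 4 11 3 10 15)(1 9) =[16, 9, 2, 10, 11, 5, 6, 7, 8, 1, 15, 3, 12, 4, 14, 0, 17, 13]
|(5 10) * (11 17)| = |(5 10)(11 17)| = 2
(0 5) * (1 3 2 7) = (0 5)(1 3 2 7) = [5, 3, 7, 2, 4, 0, 6, 1]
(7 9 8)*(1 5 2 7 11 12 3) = (1 5 2 7 9 8 11 12 3) = [0, 5, 7, 1, 4, 2, 6, 9, 11, 8, 10, 12, 3]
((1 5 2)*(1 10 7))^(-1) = (1 7 10 2 5) = [0, 7, 5, 3, 4, 1, 6, 10, 8, 9, 2]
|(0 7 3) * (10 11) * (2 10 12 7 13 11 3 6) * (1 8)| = 18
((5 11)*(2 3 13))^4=[0, 1, 3, 13, 4, 5, 6, 7, 8, 9, 10, 11, 12, 2]=(2 3 13)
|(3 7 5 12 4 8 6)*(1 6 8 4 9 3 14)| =|(1 6 14)(3 7 5 12 9)| =15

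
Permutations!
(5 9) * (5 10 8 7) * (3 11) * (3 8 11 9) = (3 9 10 11 8 7 5) = [0, 1, 2, 9, 4, 3, 6, 5, 7, 10, 11, 8]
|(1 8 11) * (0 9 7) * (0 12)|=|(0 9 7 12)(1 8 11)|=12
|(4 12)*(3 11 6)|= 6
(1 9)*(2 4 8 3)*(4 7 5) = [0, 9, 7, 2, 8, 4, 6, 5, 3, 1] = (1 9)(2 7 5 4 8 3)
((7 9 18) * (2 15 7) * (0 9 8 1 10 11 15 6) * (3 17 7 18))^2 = (0 3 7 1 11 18 6 9 17 8 10 15 2) = [3, 11, 0, 7, 4, 5, 9, 1, 10, 17, 15, 18, 12, 13, 14, 2, 16, 8, 6]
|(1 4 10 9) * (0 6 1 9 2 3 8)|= 8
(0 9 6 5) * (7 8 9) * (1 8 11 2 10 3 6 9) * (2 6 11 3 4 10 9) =[7, 8, 9, 11, 10, 0, 5, 3, 1, 2, 4, 6] =(0 7 3 11 6 5)(1 8)(2 9)(4 10)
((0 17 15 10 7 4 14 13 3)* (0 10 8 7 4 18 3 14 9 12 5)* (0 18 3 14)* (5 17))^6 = [5, 1, 2, 15, 7, 18, 6, 17, 12, 3, 8, 11, 10, 0, 13, 9, 16, 4, 14] = (0 5 18 14 13)(3 15 9)(4 7 17)(8 12 10)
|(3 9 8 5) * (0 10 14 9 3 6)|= |(0 10 14 9 8 5 6)|= 7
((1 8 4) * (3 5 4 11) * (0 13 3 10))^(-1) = (0 10 11 8 1 4 5 3 13) = [10, 4, 2, 13, 5, 3, 6, 7, 1, 9, 11, 8, 12, 0]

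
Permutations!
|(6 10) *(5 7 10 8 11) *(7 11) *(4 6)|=10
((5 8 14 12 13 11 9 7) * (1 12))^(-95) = (1 9 14 11 8 13 5 12 7) = [0, 9, 2, 3, 4, 12, 6, 1, 13, 14, 10, 8, 7, 5, 11]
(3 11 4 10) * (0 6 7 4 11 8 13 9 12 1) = (0 6 7 4 10 3 8 13 9 12 1) = [6, 0, 2, 8, 10, 5, 7, 4, 13, 12, 3, 11, 1, 9]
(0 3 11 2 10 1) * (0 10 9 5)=[3, 10, 9, 11, 4, 0, 6, 7, 8, 5, 1, 2]=(0 3 11 2 9 5)(1 10)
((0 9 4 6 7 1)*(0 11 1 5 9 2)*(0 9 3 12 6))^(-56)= (3 5 7 6 12)= [0, 1, 2, 5, 4, 7, 12, 6, 8, 9, 10, 11, 3]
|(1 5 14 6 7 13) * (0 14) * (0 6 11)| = 15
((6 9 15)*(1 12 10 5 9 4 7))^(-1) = (1 7 4 6 15 9 5 10 12) = [0, 7, 2, 3, 6, 10, 15, 4, 8, 5, 12, 11, 1, 13, 14, 9]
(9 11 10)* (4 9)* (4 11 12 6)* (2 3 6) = [0, 1, 3, 6, 9, 5, 4, 7, 8, 12, 11, 10, 2] = (2 3 6 4 9 12)(10 11)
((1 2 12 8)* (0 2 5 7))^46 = (0 1 2 5 12 7 8) = [1, 2, 5, 3, 4, 12, 6, 8, 0, 9, 10, 11, 7]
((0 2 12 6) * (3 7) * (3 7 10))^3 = (0 6 12 2)(3 10) = [6, 1, 0, 10, 4, 5, 12, 7, 8, 9, 3, 11, 2]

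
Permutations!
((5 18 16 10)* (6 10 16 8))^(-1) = (5 10 6 8 18) = [0, 1, 2, 3, 4, 10, 8, 7, 18, 9, 6, 11, 12, 13, 14, 15, 16, 17, 5]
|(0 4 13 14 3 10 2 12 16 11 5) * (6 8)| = 22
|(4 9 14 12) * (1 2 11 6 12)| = 8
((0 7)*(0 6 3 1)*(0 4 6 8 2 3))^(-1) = (0 6 4 1 3 2 8 7) = [6, 3, 8, 2, 1, 5, 4, 0, 7]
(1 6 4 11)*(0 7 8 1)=(0 7 8 1 6 4 11)=[7, 6, 2, 3, 11, 5, 4, 8, 1, 9, 10, 0]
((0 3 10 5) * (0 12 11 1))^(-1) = (0 1 11 12 5 10 3) = [1, 11, 2, 0, 4, 10, 6, 7, 8, 9, 3, 12, 5]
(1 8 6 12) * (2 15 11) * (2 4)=(1 8 6 12)(2 15 11 4)=[0, 8, 15, 3, 2, 5, 12, 7, 6, 9, 10, 4, 1, 13, 14, 11]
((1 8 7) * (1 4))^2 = (1 7)(4 8) = [0, 7, 2, 3, 8, 5, 6, 1, 4]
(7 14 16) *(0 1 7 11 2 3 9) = (0 1 7 14 16 11 2 3 9) = [1, 7, 3, 9, 4, 5, 6, 14, 8, 0, 10, 2, 12, 13, 16, 15, 11]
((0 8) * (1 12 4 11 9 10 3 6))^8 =[0, 1, 2, 3, 4, 5, 6, 7, 8, 9, 10, 11, 12] =(12)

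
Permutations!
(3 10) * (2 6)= (2 6)(3 10)= [0, 1, 6, 10, 4, 5, 2, 7, 8, 9, 3]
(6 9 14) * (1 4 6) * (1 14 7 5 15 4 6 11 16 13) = (1 6 9 7 5 15 4 11 16 13) = [0, 6, 2, 3, 11, 15, 9, 5, 8, 7, 10, 16, 12, 1, 14, 4, 13]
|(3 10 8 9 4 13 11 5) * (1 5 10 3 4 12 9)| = 14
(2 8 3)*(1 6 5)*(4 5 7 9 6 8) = (1 8 3 2 4 5)(6 7 9) = [0, 8, 4, 2, 5, 1, 7, 9, 3, 6]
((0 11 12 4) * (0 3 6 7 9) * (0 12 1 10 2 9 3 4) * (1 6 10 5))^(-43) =(0 6 3 2 12 11 7 10 9)(1 5) =[6, 5, 12, 2, 4, 1, 3, 10, 8, 0, 9, 7, 11]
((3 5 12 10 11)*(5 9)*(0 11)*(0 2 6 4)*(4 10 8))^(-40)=(12)(2 10 6)=[0, 1, 10, 3, 4, 5, 2, 7, 8, 9, 6, 11, 12]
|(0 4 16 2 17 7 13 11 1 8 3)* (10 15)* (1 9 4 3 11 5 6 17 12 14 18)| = |(0 3)(1 8 11 9 4 16 2 12 14 18)(5 6 17 7 13)(10 15)| = 10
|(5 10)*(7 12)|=2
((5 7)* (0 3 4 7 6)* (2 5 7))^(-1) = (7)(0 6 5 2 4 3) = [6, 1, 4, 0, 3, 2, 5, 7]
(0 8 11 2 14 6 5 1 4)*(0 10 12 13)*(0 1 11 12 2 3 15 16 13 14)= [8, 4, 0, 15, 10, 11, 5, 7, 12, 9, 2, 3, 14, 1, 6, 16, 13]= (0 8 12 14 6 5 11 3 15 16 13 1 4 10 2)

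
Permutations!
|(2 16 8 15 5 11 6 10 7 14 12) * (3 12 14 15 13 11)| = 12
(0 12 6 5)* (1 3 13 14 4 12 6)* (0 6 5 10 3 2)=[5, 2, 0, 13, 12, 6, 10, 7, 8, 9, 3, 11, 1, 14, 4]=(0 5 6 10 3 13 14 4 12 1 2)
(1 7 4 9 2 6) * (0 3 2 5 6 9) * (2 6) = (0 3 6 1 7 4)(2 9 5) = [3, 7, 9, 6, 0, 2, 1, 4, 8, 5]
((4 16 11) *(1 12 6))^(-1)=(1 6 12)(4 11 16)=[0, 6, 2, 3, 11, 5, 12, 7, 8, 9, 10, 16, 1, 13, 14, 15, 4]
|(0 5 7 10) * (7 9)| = |(0 5 9 7 10)| = 5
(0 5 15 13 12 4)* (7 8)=(0 5 15 13 12 4)(7 8)=[5, 1, 2, 3, 0, 15, 6, 8, 7, 9, 10, 11, 4, 12, 14, 13]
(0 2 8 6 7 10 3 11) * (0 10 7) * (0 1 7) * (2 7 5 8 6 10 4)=(0 7)(1 5 8 10 3 11 4 2 6)=[7, 5, 6, 11, 2, 8, 1, 0, 10, 9, 3, 4]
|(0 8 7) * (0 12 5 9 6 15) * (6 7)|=4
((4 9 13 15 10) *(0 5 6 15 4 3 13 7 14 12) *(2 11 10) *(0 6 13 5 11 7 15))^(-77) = [9, 1, 10, 7, 6, 14, 4, 3, 8, 0, 2, 15, 13, 12, 5, 11] = (0 9)(2 10)(3 7)(4 6)(5 14)(11 15)(12 13)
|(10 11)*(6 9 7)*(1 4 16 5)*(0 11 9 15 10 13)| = |(0 11 13)(1 4 16 5)(6 15 10 9 7)| = 60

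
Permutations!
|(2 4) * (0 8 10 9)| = |(0 8 10 9)(2 4)| = 4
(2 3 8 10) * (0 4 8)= (0 4 8 10 2 3)= [4, 1, 3, 0, 8, 5, 6, 7, 10, 9, 2]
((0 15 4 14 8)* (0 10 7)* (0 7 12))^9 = (0 4 8 12 15 14 10) = [4, 1, 2, 3, 8, 5, 6, 7, 12, 9, 0, 11, 15, 13, 10, 14]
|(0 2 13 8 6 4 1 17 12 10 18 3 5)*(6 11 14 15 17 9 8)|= |(0 2 13 6 4 1 9 8 11 14 15 17 12 10 18 3 5)|= 17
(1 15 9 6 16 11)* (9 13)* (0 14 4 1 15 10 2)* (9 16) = (0 14 4 1 10 2)(6 9)(11 15 13 16) = [14, 10, 0, 3, 1, 5, 9, 7, 8, 6, 2, 15, 12, 16, 4, 13, 11]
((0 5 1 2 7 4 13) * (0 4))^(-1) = (0 7 2 1 5)(4 13) = [7, 5, 1, 3, 13, 0, 6, 2, 8, 9, 10, 11, 12, 4]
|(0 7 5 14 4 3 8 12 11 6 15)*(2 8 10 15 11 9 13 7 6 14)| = |(0 6 11 14 4 3 10 15)(2 8 12 9 13 7 5)| = 56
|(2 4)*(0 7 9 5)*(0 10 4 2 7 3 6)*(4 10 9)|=6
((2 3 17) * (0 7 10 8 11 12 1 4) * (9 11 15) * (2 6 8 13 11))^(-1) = (0 4 1 12 11 13 10 7)(2 9 15 8 6 17 3) = [4, 12, 9, 2, 1, 5, 17, 0, 6, 15, 7, 13, 11, 10, 14, 8, 16, 3]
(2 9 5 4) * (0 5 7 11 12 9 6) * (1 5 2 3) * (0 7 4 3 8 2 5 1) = (0 5 3)(2 6 7 11 12 9 4 8) = [5, 1, 6, 0, 8, 3, 7, 11, 2, 4, 10, 12, 9]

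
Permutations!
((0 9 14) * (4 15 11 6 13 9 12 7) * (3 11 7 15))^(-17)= (0 3 14 4 9 7 13 15 6 12 11)= [3, 1, 2, 14, 9, 5, 12, 13, 8, 7, 10, 0, 11, 15, 4, 6]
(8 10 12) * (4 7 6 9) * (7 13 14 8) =(4 13 14 8 10 12 7 6 9) =[0, 1, 2, 3, 13, 5, 9, 6, 10, 4, 12, 11, 7, 14, 8]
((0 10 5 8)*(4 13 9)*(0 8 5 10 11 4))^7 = (0 4 9 11 13) = [4, 1, 2, 3, 9, 5, 6, 7, 8, 11, 10, 13, 12, 0]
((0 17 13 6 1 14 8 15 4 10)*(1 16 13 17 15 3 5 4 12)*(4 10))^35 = (17)(0 10 5 3 8 14 1 12 15)(6 13 16) = [10, 12, 2, 8, 4, 3, 13, 7, 14, 9, 5, 11, 15, 16, 1, 0, 6, 17]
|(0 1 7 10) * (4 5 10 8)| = 7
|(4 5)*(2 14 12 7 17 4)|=|(2 14 12 7 17 4 5)|=7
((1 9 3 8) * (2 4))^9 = (1 9 3 8)(2 4) = [0, 9, 4, 8, 2, 5, 6, 7, 1, 3]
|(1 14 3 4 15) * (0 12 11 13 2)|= |(0 12 11 13 2)(1 14 3 4 15)|= 5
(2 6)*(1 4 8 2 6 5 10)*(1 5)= (1 4 8 2)(5 10)= [0, 4, 1, 3, 8, 10, 6, 7, 2, 9, 5]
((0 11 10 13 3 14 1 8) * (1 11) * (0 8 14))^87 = [11, 10, 2, 14, 4, 5, 6, 7, 8, 9, 0, 3, 12, 1, 13] = (0 11 3 14 13 1 10)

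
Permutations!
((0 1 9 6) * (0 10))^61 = (0 1 9 6 10) = [1, 9, 2, 3, 4, 5, 10, 7, 8, 6, 0]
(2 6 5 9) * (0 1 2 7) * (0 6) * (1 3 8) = [3, 2, 0, 8, 4, 9, 5, 6, 1, 7] = (0 3 8 1 2)(5 9 7 6)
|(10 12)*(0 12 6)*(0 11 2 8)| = |(0 12 10 6 11 2 8)| = 7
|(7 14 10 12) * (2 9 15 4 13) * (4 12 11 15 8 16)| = 6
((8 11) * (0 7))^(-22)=(11)=[0, 1, 2, 3, 4, 5, 6, 7, 8, 9, 10, 11]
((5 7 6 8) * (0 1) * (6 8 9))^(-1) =(0 1)(5 8 7)(6 9) =[1, 0, 2, 3, 4, 8, 9, 5, 7, 6]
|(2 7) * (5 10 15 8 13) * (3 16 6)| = 30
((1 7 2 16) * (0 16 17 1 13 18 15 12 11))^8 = (0 16 13 18 15 12 11) = [16, 1, 2, 3, 4, 5, 6, 7, 8, 9, 10, 0, 11, 18, 14, 12, 13, 17, 15]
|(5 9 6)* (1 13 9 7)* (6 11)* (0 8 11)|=9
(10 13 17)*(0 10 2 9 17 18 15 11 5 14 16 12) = (0 10 13 18 15 11 5 14 16 12)(2 9 17) = [10, 1, 9, 3, 4, 14, 6, 7, 8, 17, 13, 5, 0, 18, 16, 11, 12, 2, 15]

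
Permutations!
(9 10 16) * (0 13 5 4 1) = (0 13 5 4 1)(9 10 16) = [13, 0, 2, 3, 1, 4, 6, 7, 8, 10, 16, 11, 12, 5, 14, 15, 9]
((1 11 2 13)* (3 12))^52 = (13) = [0, 1, 2, 3, 4, 5, 6, 7, 8, 9, 10, 11, 12, 13]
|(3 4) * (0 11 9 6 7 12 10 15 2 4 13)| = 12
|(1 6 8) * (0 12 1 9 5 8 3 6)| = |(0 12 1)(3 6)(5 8 9)| = 6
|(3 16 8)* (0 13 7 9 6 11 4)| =21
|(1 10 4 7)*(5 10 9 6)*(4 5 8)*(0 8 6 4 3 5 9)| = 9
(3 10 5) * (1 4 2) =(1 4 2)(3 10 5) =[0, 4, 1, 10, 2, 3, 6, 7, 8, 9, 5]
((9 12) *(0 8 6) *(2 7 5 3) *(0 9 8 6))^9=(0 8 12 9 6)(2 7 5 3)=[8, 1, 7, 2, 4, 3, 0, 5, 12, 6, 10, 11, 9]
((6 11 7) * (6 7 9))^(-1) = (6 9 11) = [0, 1, 2, 3, 4, 5, 9, 7, 8, 11, 10, 6]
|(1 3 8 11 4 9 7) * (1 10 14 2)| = |(1 3 8 11 4 9 7 10 14 2)| = 10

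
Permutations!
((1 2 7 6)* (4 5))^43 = (1 6 7 2)(4 5) = [0, 6, 1, 3, 5, 4, 7, 2]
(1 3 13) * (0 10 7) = (0 10 7)(1 3 13) = [10, 3, 2, 13, 4, 5, 6, 0, 8, 9, 7, 11, 12, 1]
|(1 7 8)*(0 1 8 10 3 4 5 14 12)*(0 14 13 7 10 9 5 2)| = |(0 1 10 3 4 2)(5 13 7 9)(12 14)| = 12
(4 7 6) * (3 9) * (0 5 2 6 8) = (0 5 2 6 4 7 8)(3 9) = [5, 1, 6, 9, 7, 2, 4, 8, 0, 3]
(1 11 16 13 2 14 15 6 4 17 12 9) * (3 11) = (1 3 11 16 13 2 14 15 6 4 17 12 9) = [0, 3, 14, 11, 17, 5, 4, 7, 8, 1, 10, 16, 9, 2, 15, 6, 13, 12]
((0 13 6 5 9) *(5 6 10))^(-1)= (0 9 5 10 13)= [9, 1, 2, 3, 4, 10, 6, 7, 8, 5, 13, 11, 12, 0]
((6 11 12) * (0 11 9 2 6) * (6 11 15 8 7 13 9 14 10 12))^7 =[11, 1, 15, 3, 4, 5, 7, 10, 14, 0, 9, 8, 2, 12, 13, 6] =(0 11 8 14 13 12 2 15 6 7 10 9)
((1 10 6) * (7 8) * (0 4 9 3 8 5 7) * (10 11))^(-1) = [8, 6, 2, 9, 0, 7, 10, 5, 3, 4, 11, 1] = (0 8 3 9 4)(1 6 10 11)(5 7)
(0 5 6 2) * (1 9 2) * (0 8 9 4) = (0 5 6 1 4)(2 8 9) = [5, 4, 8, 3, 0, 6, 1, 7, 9, 2]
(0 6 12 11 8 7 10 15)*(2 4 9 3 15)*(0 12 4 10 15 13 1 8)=(0 6 4 9 3 13 1 8 7 15 12 11)(2 10)=[6, 8, 10, 13, 9, 5, 4, 15, 7, 3, 2, 0, 11, 1, 14, 12]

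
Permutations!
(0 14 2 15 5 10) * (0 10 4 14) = [0, 1, 15, 3, 14, 4, 6, 7, 8, 9, 10, 11, 12, 13, 2, 5] = (2 15 5 4 14)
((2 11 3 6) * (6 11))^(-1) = (2 6)(3 11) = [0, 1, 6, 11, 4, 5, 2, 7, 8, 9, 10, 3]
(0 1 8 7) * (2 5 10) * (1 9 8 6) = [9, 6, 5, 3, 4, 10, 1, 0, 7, 8, 2] = (0 9 8 7)(1 6)(2 5 10)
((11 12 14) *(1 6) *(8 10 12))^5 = (14)(1 6) = [0, 6, 2, 3, 4, 5, 1, 7, 8, 9, 10, 11, 12, 13, 14]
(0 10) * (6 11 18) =(0 10)(6 11 18) =[10, 1, 2, 3, 4, 5, 11, 7, 8, 9, 0, 18, 12, 13, 14, 15, 16, 17, 6]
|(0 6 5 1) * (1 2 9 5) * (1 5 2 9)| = |(0 6 5 9 2 1)| = 6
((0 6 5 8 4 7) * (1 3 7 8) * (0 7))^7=(0 5 3 6 1)(4 8)=[5, 0, 2, 6, 8, 3, 1, 7, 4]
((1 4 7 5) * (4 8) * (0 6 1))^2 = [1, 4, 2, 3, 5, 6, 8, 0, 7] = (0 1 4 5 6 8 7)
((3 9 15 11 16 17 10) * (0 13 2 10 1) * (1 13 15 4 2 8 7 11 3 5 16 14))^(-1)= [1, 14, 4, 15, 9, 10, 6, 8, 13, 3, 2, 7, 12, 17, 11, 0, 5, 16]= (0 1 14 11 7 8 13 17 16 5 10 2 4 9 3 15)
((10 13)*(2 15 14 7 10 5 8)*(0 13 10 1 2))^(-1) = (0 8 5 13)(1 7 14 15 2) = [8, 7, 1, 3, 4, 13, 6, 14, 5, 9, 10, 11, 12, 0, 15, 2]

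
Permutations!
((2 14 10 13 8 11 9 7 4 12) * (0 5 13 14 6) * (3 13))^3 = [13, 1, 5, 11, 6, 8, 3, 2, 7, 12, 14, 4, 0, 9, 10] = (0 13 9 12)(2 5 8 7)(3 11 4 6)(10 14)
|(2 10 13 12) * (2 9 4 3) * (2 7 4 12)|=6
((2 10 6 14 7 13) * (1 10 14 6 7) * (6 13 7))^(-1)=(1 14 2 13 6 10)=[0, 14, 13, 3, 4, 5, 10, 7, 8, 9, 1, 11, 12, 6, 2]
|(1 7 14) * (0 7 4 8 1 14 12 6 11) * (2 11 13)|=|(14)(0 7 12 6 13 2 11)(1 4 8)|=21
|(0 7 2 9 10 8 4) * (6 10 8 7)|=|(0 6 10 7 2 9 8 4)|=8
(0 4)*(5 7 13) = (0 4)(5 7 13) = [4, 1, 2, 3, 0, 7, 6, 13, 8, 9, 10, 11, 12, 5]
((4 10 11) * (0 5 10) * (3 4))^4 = (0 3 10)(4 11 5) = [3, 1, 2, 10, 11, 4, 6, 7, 8, 9, 0, 5]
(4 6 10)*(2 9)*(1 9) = (1 9 2)(4 6 10) = [0, 9, 1, 3, 6, 5, 10, 7, 8, 2, 4]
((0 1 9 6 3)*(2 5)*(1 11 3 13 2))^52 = (0 11 3)(1 2 6)(5 13 9) = [11, 2, 6, 0, 4, 13, 1, 7, 8, 5, 10, 3, 12, 9]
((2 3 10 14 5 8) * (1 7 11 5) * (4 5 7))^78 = [0, 10, 5, 8, 14, 1, 6, 7, 4, 9, 2, 11, 12, 13, 3] = (1 10 2 5)(3 8 4 14)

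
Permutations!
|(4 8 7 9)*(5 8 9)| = 6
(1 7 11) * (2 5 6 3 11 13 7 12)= (1 12 2 5 6 3 11)(7 13)= [0, 12, 5, 11, 4, 6, 3, 13, 8, 9, 10, 1, 2, 7]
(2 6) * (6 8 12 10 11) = [0, 1, 8, 3, 4, 5, 2, 7, 12, 9, 11, 6, 10] = (2 8 12 10 11 6)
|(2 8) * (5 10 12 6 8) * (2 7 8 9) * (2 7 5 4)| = |(2 4)(5 10 12 6 9 7 8)| = 14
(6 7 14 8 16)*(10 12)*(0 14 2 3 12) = (0 14 8 16 6 7 2 3 12 10) = [14, 1, 3, 12, 4, 5, 7, 2, 16, 9, 0, 11, 10, 13, 8, 15, 6]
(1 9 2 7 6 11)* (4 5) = (1 9 2 7 6 11)(4 5) = [0, 9, 7, 3, 5, 4, 11, 6, 8, 2, 10, 1]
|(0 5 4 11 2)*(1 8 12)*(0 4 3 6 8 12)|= |(0 5 3 6 8)(1 12)(2 4 11)|= 30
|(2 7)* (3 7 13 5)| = 5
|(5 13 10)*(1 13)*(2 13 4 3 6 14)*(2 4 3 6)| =6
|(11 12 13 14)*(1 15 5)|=12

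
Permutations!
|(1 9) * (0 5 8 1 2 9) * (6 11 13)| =12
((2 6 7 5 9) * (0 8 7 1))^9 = (0 8 7 5 9 2 6 1) = [8, 0, 6, 3, 4, 9, 1, 5, 7, 2]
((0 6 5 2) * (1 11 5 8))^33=(0 5 1 6 2 11 8)=[5, 6, 11, 3, 4, 1, 2, 7, 0, 9, 10, 8]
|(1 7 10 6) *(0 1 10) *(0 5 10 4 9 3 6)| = |(0 1 7 5 10)(3 6 4 9)| = 20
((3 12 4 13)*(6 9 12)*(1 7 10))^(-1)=(1 10 7)(3 13 4 12 9 6)=[0, 10, 2, 13, 12, 5, 3, 1, 8, 6, 7, 11, 9, 4]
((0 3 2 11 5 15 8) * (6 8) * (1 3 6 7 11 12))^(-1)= (0 8 6)(1 12 2 3)(5 11 7 15)= [8, 12, 3, 1, 4, 11, 0, 15, 6, 9, 10, 7, 2, 13, 14, 5]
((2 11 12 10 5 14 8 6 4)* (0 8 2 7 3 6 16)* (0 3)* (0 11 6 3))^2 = (0 16 8)(2 4 11 10 14 6 7 12 5) = [16, 1, 4, 3, 11, 2, 7, 12, 0, 9, 14, 10, 5, 13, 6, 15, 8]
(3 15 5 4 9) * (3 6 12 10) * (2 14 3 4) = [0, 1, 14, 15, 9, 2, 12, 7, 8, 6, 4, 11, 10, 13, 3, 5] = (2 14 3 15 5)(4 9 6 12 10)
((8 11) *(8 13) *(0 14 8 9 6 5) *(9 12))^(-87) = (0 11 9)(5 8 12)(6 14 13) = [11, 1, 2, 3, 4, 8, 14, 7, 12, 0, 10, 9, 5, 6, 13]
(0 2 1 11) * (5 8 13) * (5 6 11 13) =(0 2 1 13 6 11)(5 8) =[2, 13, 1, 3, 4, 8, 11, 7, 5, 9, 10, 0, 12, 6]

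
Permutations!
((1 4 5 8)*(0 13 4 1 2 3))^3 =(0 5 3 4 2 13 8) =[5, 1, 13, 4, 2, 3, 6, 7, 0, 9, 10, 11, 12, 8]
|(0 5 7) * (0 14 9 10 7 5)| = |(7 14 9 10)| = 4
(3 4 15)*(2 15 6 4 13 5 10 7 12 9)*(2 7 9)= (2 15 3 13 5 10 9 7 12)(4 6)= [0, 1, 15, 13, 6, 10, 4, 12, 8, 7, 9, 11, 2, 5, 14, 3]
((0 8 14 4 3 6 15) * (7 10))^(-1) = (0 15 6 3 4 14 8)(7 10) = [15, 1, 2, 4, 14, 5, 3, 10, 0, 9, 7, 11, 12, 13, 8, 6]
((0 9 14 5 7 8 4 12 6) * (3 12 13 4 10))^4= [7, 1, 2, 9, 4, 3, 5, 12, 6, 8, 0, 11, 14, 13, 10]= (0 7 12 14 10)(3 9 8 6 5)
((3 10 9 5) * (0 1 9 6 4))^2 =(0 9 3 6)(1 5 10 4) =[9, 5, 2, 6, 1, 10, 0, 7, 8, 3, 4]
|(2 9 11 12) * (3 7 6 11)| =7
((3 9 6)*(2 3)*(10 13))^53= (2 3 9 6)(10 13)= [0, 1, 3, 9, 4, 5, 2, 7, 8, 6, 13, 11, 12, 10]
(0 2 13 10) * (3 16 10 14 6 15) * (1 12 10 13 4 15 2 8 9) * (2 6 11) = [8, 12, 4, 16, 15, 5, 6, 7, 9, 1, 0, 2, 10, 14, 11, 3, 13] = (0 8 9 1 12 10)(2 4 15 3 16 13 14 11)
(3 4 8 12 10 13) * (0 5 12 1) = [5, 0, 2, 4, 8, 12, 6, 7, 1, 9, 13, 11, 10, 3] = (0 5 12 10 13 3 4 8 1)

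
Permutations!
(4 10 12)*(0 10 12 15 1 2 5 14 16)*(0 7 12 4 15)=(0 10)(1 2 5 14 16 7 12 15)=[10, 2, 5, 3, 4, 14, 6, 12, 8, 9, 0, 11, 15, 13, 16, 1, 7]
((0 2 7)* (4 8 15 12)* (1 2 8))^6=(0 2 4 15)(1 12 8 7)=[2, 12, 4, 3, 15, 5, 6, 1, 7, 9, 10, 11, 8, 13, 14, 0]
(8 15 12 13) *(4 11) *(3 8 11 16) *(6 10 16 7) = (3 8 15 12 13 11 4 7 6 10 16) = [0, 1, 2, 8, 7, 5, 10, 6, 15, 9, 16, 4, 13, 11, 14, 12, 3]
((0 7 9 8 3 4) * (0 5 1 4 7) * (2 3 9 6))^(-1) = [0, 5, 6, 2, 1, 4, 7, 3, 9, 8] = (1 5 4)(2 6 7 3)(8 9)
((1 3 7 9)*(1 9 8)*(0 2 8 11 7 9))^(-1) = (0 9 3 1 8 2)(7 11) = [9, 8, 0, 1, 4, 5, 6, 11, 2, 3, 10, 7]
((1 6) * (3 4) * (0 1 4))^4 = [3, 0, 2, 4, 6, 5, 1] = (0 3 4 6 1)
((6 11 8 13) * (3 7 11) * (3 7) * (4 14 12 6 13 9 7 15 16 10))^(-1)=(4 10 16 15 6 12 14)(7 9 8 11)=[0, 1, 2, 3, 10, 5, 12, 9, 11, 8, 16, 7, 14, 13, 4, 6, 15]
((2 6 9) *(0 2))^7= (0 9 6 2)= [9, 1, 0, 3, 4, 5, 2, 7, 8, 6]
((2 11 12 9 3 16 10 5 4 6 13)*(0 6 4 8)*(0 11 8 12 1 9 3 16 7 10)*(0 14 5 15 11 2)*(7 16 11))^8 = (0 13 6)(1 11 9)(3 5 16 12 14)(7 15 10) = [13, 11, 2, 5, 4, 16, 0, 15, 8, 1, 7, 9, 14, 6, 3, 10, 12]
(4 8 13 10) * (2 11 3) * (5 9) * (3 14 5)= (2 11 14 5 9 3)(4 8 13 10)= [0, 1, 11, 2, 8, 9, 6, 7, 13, 3, 4, 14, 12, 10, 5]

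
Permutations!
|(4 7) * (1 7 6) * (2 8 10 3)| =|(1 7 4 6)(2 8 10 3)| =4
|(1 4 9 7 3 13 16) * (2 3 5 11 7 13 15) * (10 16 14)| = 21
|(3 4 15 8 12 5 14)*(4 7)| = |(3 7 4 15 8 12 5 14)| = 8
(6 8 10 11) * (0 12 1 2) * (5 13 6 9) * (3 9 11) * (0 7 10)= (0 12 1 2 7 10 3 9 5 13 6 8)= [12, 2, 7, 9, 4, 13, 8, 10, 0, 5, 3, 11, 1, 6]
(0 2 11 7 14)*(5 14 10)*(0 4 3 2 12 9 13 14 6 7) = (0 12 9 13 14 4 3 2 11)(5 6 7 10) = [12, 1, 11, 2, 3, 6, 7, 10, 8, 13, 5, 0, 9, 14, 4]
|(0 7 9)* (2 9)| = |(0 7 2 9)| = 4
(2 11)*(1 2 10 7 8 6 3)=(1 2 11 10 7 8 6 3)=[0, 2, 11, 1, 4, 5, 3, 8, 6, 9, 7, 10]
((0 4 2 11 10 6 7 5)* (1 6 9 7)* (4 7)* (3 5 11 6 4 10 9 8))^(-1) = [5, 6, 4, 8, 1, 3, 2, 0, 10, 11, 9, 7] = (0 5 3 8 10 9 11 7)(1 6 2 4)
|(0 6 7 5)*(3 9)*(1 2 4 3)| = 20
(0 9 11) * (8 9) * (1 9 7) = [8, 9, 2, 3, 4, 5, 6, 1, 7, 11, 10, 0] = (0 8 7 1 9 11)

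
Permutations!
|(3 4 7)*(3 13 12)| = |(3 4 7 13 12)| = 5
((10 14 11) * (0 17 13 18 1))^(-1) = [1, 18, 2, 3, 4, 5, 6, 7, 8, 9, 11, 14, 12, 17, 10, 15, 16, 0, 13] = (0 1 18 13 17)(10 11 14)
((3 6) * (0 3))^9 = (6) = [0, 1, 2, 3, 4, 5, 6]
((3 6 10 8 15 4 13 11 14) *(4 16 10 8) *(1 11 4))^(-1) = (1 10 16 15 8 6 3 14 11)(4 13) = [0, 10, 2, 14, 13, 5, 3, 7, 6, 9, 16, 1, 12, 4, 11, 8, 15]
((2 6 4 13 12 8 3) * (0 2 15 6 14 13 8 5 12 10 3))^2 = [14, 1, 13, 6, 0, 5, 8, 7, 2, 9, 15, 11, 12, 3, 10, 4] = (0 14 10 15 4)(2 13 3 6 8)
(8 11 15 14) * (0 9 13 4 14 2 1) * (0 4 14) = [9, 4, 1, 3, 0, 5, 6, 7, 11, 13, 10, 15, 12, 14, 8, 2] = (0 9 13 14 8 11 15 2 1 4)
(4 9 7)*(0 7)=(0 7 4 9)=[7, 1, 2, 3, 9, 5, 6, 4, 8, 0]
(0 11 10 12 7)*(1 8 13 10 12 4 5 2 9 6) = (0 11 12 7)(1 8 13 10 4 5 2 9 6) = [11, 8, 9, 3, 5, 2, 1, 0, 13, 6, 4, 12, 7, 10]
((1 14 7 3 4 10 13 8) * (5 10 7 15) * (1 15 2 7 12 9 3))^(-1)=(1 7 2 14)(3 9 12 4)(5 15 8 13 10)=[0, 7, 14, 9, 3, 15, 6, 2, 13, 12, 5, 11, 4, 10, 1, 8]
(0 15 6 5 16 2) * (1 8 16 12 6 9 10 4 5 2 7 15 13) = (0 13 1 8 16 7 15 9 10 4 5 12 6 2) = [13, 8, 0, 3, 5, 12, 2, 15, 16, 10, 4, 11, 6, 1, 14, 9, 7]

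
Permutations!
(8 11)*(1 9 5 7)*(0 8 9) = (0 8 11 9 5 7 1) = [8, 0, 2, 3, 4, 7, 6, 1, 11, 5, 10, 9]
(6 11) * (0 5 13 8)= (0 5 13 8)(6 11)= [5, 1, 2, 3, 4, 13, 11, 7, 0, 9, 10, 6, 12, 8]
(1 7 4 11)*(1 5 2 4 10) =[0, 7, 4, 3, 11, 2, 6, 10, 8, 9, 1, 5] =(1 7 10)(2 4 11 5)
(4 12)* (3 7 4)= (3 7 4 12)= [0, 1, 2, 7, 12, 5, 6, 4, 8, 9, 10, 11, 3]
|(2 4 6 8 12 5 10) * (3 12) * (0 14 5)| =|(0 14 5 10 2 4 6 8 3 12)| =10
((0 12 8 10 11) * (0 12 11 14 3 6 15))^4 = (0 10 15 8 6 12 3 11 14) = [10, 1, 2, 11, 4, 5, 12, 7, 6, 9, 15, 14, 3, 13, 0, 8]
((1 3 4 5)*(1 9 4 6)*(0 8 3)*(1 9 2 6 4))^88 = [9, 6, 4, 0, 8, 3, 5, 7, 1, 2] = (0 9 2 4 8 1 6 5 3)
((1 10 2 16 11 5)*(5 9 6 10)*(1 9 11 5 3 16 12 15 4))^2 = (1 16 9 10 12 4 3 5 6 2 15) = [0, 16, 15, 5, 3, 6, 2, 7, 8, 10, 12, 11, 4, 13, 14, 1, 9]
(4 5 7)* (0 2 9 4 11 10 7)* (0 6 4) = (0 2 9)(4 5 6)(7 11 10) = [2, 1, 9, 3, 5, 6, 4, 11, 8, 0, 7, 10]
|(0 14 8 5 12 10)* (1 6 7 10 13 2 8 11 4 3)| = |(0 14 11 4 3 1 6 7 10)(2 8 5 12 13)| = 45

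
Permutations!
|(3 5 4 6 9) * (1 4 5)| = 5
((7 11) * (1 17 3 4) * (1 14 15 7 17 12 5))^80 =[0, 5, 2, 15, 7, 12, 6, 3, 8, 9, 10, 4, 1, 13, 11, 17, 16, 14] =(1 5 12)(3 15 17 14 11 4 7)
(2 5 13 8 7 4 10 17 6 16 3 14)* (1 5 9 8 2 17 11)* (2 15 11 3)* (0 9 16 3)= [9, 5, 16, 14, 10, 13, 3, 4, 7, 8, 0, 1, 12, 15, 17, 11, 2, 6]= (0 9 8 7 4 10)(1 5 13 15 11)(2 16)(3 14 17 6)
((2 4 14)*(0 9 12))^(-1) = [12, 1, 14, 3, 2, 5, 6, 7, 8, 0, 10, 11, 9, 13, 4] = (0 12 9)(2 14 4)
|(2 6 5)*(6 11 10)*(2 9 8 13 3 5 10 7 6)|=5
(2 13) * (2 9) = [0, 1, 13, 3, 4, 5, 6, 7, 8, 2, 10, 11, 12, 9] = (2 13 9)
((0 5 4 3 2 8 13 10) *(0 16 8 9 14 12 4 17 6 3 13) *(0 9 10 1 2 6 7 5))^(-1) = [0, 13, 1, 6, 12, 7, 3, 17, 16, 8, 2, 11, 14, 4, 9, 15, 10, 5] = (1 13 4 12 14 9 8 16 10 2)(3 6)(5 7 17)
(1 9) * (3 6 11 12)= (1 9)(3 6 11 12)= [0, 9, 2, 6, 4, 5, 11, 7, 8, 1, 10, 12, 3]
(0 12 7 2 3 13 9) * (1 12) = (0 1 12 7 2 3 13 9) = [1, 12, 3, 13, 4, 5, 6, 2, 8, 0, 10, 11, 7, 9]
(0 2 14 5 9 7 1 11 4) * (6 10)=(0 2 14 5 9 7 1 11 4)(6 10)=[2, 11, 14, 3, 0, 9, 10, 1, 8, 7, 6, 4, 12, 13, 5]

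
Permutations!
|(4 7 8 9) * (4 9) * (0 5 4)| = |(9)(0 5 4 7 8)| = 5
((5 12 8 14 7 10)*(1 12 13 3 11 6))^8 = (1 3 10 8 6 13 7 12 11 5 14) = [0, 3, 2, 10, 4, 14, 13, 12, 6, 9, 8, 5, 11, 7, 1]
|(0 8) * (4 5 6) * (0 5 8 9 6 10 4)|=12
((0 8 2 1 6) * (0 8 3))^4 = (8) = [0, 1, 2, 3, 4, 5, 6, 7, 8]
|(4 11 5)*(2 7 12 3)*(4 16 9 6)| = 12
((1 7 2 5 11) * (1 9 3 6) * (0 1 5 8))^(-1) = (0 8 2 7 1)(3 9 11 5 6) = [8, 0, 7, 9, 4, 6, 3, 1, 2, 11, 10, 5]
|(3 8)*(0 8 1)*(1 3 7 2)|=5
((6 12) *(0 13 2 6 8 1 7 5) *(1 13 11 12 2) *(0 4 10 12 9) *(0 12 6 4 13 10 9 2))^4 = (13)(0 9 6 4 10 2 8 11 12) = [9, 1, 8, 3, 10, 5, 4, 7, 11, 6, 2, 12, 0, 13]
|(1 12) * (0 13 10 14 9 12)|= 7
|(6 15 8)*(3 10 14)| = |(3 10 14)(6 15 8)| = 3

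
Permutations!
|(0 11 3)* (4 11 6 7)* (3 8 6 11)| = |(0 11 8 6 7 4 3)| = 7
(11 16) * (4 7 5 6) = (4 7 5 6)(11 16) = [0, 1, 2, 3, 7, 6, 4, 5, 8, 9, 10, 16, 12, 13, 14, 15, 11]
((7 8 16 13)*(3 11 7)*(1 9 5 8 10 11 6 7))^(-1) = (1 11 10 7 6 3 13 16 8 5 9) = [0, 11, 2, 13, 4, 9, 3, 6, 5, 1, 7, 10, 12, 16, 14, 15, 8]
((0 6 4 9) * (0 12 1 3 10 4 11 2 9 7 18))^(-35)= [6, 3, 9, 10, 7, 5, 11, 18, 8, 12, 4, 2, 1, 13, 14, 15, 16, 17, 0]= (0 6 11 2 9 12 1 3 10 4 7 18)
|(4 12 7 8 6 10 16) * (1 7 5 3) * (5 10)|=12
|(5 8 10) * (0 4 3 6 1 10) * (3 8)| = |(0 4 8)(1 10 5 3 6)| = 15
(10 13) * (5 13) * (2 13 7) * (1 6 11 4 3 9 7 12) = (1 6 11 4 3 9 7 2 13 10 5 12) = [0, 6, 13, 9, 3, 12, 11, 2, 8, 7, 5, 4, 1, 10]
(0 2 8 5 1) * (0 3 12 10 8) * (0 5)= (0 2 5 1 3 12 10 8)= [2, 3, 5, 12, 4, 1, 6, 7, 0, 9, 8, 11, 10]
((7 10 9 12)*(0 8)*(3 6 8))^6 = (0 6)(3 8)(7 9)(10 12) = [6, 1, 2, 8, 4, 5, 0, 9, 3, 7, 12, 11, 10]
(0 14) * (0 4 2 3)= (0 14 4 2 3)= [14, 1, 3, 0, 2, 5, 6, 7, 8, 9, 10, 11, 12, 13, 4]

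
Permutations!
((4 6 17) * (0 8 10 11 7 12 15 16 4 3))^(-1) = (0 3 17 6 4 16 15 12 7 11 10 8) = [3, 1, 2, 17, 16, 5, 4, 11, 0, 9, 8, 10, 7, 13, 14, 12, 15, 6]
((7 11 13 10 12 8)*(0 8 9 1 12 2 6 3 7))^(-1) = (0 8)(1 9 12)(2 10 13 11 7 3 6) = [8, 9, 10, 6, 4, 5, 2, 3, 0, 12, 13, 7, 1, 11]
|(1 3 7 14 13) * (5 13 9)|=7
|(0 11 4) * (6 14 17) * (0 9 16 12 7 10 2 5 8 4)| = |(0 11)(2 5 8 4 9 16 12 7 10)(6 14 17)| = 18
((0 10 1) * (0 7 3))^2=[1, 3, 2, 10, 4, 5, 6, 0, 8, 9, 7]=(0 1 3 10 7)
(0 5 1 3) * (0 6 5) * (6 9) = [0, 3, 2, 9, 4, 1, 5, 7, 8, 6] = (1 3 9 6 5)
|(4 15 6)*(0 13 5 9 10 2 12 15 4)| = |(0 13 5 9 10 2 12 15 6)| = 9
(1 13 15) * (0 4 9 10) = (0 4 9 10)(1 13 15) = [4, 13, 2, 3, 9, 5, 6, 7, 8, 10, 0, 11, 12, 15, 14, 1]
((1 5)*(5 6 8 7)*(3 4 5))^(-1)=(1 5 4 3 7 8 6)=[0, 5, 2, 7, 3, 4, 1, 8, 6]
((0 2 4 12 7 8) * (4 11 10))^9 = [2, 1, 11, 3, 12, 5, 6, 8, 0, 9, 4, 10, 7] = (0 2 11 10 4 12 7 8)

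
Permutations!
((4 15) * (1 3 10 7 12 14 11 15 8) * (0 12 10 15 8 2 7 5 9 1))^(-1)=(0 8 11 14 12)(1 9 5 10 7 2 4 15 3)=[8, 9, 4, 1, 15, 10, 6, 2, 11, 5, 7, 14, 0, 13, 12, 3]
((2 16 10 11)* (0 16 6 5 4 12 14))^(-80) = (16) = [0, 1, 2, 3, 4, 5, 6, 7, 8, 9, 10, 11, 12, 13, 14, 15, 16]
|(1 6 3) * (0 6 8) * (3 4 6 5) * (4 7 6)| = |(0 5 3 1 8)(6 7)| = 10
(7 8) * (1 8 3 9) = (1 8 7 3 9) = [0, 8, 2, 9, 4, 5, 6, 3, 7, 1]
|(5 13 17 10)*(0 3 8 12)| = |(0 3 8 12)(5 13 17 10)| = 4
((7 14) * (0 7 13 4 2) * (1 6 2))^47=[2, 4, 6, 3, 13, 5, 1, 0, 8, 9, 10, 11, 12, 14, 7]=(0 2 6 1 4 13 14 7)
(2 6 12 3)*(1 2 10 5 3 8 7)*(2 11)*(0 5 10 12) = (0 5 3 12 8 7 1 11 2 6) = [5, 11, 6, 12, 4, 3, 0, 1, 7, 9, 10, 2, 8]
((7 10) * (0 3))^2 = (10) = [0, 1, 2, 3, 4, 5, 6, 7, 8, 9, 10]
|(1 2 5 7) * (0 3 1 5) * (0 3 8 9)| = 6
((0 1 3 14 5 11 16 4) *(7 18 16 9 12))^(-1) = [4, 0, 2, 1, 16, 14, 6, 12, 8, 11, 10, 5, 9, 13, 3, 15, 18, 17, 7] = (0 4 16 18 7 12 9 11 5 14 3 1)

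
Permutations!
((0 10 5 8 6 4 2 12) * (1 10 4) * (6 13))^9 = (0 4 2 12)(1 8)(5 6)(10 13) = [4, 8, 12, 3, 2, 6, 5, 7, 1, 9, 13, 11, 0, 10]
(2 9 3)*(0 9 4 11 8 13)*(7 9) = [7, 1, 4, 2, 11, 5, 6, 9, 13, 3, 10, 8, 12, 0] = (0 7 9 3 2 4 11 8 13)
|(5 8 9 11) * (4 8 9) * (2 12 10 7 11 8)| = 9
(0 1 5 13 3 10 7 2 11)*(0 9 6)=(0 1 5 13 3 10 7 2 11 9 6)=[1, 5, 11, 10, 4, 13, 0, 2, 8, 6, 7, 9, 12, 3]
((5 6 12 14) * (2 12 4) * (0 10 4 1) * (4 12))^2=[12, 10, 2, 3, 4, 1, 0, 7, 8, 9, 14, 11, 5, 13, 6]=(0 12 5 1 10 14 6)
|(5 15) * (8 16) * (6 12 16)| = 4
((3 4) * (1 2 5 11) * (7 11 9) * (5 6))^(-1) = (1 11 7 9 5 6 2)(3 4) = [0, 11, 1, 4, 3, 6, 2, 9, 8, 5, 10, 7]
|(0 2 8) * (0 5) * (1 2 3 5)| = 3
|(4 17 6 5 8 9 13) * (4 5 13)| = |(4 17 6 13 5 8 9)| = 7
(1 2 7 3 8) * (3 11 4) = (1 2 7 11 4 3 8) = [0, 2, 7, 8, 3, 5, 6, 11, 1, 9, 10, 4]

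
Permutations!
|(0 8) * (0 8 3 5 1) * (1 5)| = 3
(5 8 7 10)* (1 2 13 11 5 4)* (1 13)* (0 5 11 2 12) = (0 5 8 7 10 4 13 2 1 12) = [5, 12, 1, 3, 13, 8, 6, 10, 7, 9, 4, 11, 0, 2]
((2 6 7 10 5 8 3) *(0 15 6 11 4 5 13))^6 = (15) = [0, 1, 2, 3, 4, 5, 6, 7, 8, 9, 10, 11, 12, 13, 14, 15]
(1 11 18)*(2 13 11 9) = [0, 9, 13, 3, 4, 5, 6, 7, 8, 2, 10, 18, 12, 11, 14, 15, 16, 17, 1] = (1 9 2 13 11 18)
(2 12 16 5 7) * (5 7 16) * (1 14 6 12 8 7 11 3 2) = (1 14 6 12 5 16 11 3 2 8 7) = [0, 14, 8, 2, 4, 16, 12, 1, 7, 9, 10, 3, 5, 13, 6, 15, 11]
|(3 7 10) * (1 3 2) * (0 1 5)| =|(0 1 3 7 10 2 5)| =7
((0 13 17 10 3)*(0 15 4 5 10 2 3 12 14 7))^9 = [12, 1, 0, 13, 2, 3, 6, 10, 8, 9, 15, 11, 4, 14, 5, 17, 16, 7] = (0 12 4 2)(3 13 14 5)(7 10 15 17)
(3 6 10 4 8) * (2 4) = (2 4 8 3 6 10) = [0, 1, 4, 6, 8, 5, 10, 7, 3, 9, 2]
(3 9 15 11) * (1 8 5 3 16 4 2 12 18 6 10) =(1 8 5 3 9 15 11 16 4 2 12 18 6 10) =[0, 8, 12, 9, 2, 3, 10, 7, 5, 15, 1, 16, 18, 13, 14, 11, 4, 17, 6]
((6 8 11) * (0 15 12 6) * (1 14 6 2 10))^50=[0, 1, 2, 3, 4, 5, 6, 7, 8, 9, 10, 11, 12, 13, 14, 15]=(15)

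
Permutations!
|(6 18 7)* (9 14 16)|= 3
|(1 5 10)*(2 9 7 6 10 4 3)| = |(1 5 4 3 2 9 7 6 10)| = 9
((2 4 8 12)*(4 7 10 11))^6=(2 12 8 4 11 10 7)=[0, 1, 12, 3, 11, 5, 6, 2, 4, 9, 7, 10, 8]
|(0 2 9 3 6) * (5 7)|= 10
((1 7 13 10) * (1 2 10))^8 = (1 13 7) = [0, 13, 2, 3, 4, 5, 6, 1, 8, 9, 10, 11, 12, 7]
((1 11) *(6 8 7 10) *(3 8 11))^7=[0, 1, 2, 3, 4, 5, 6, 7, 8, 9, 10, 11]=(11)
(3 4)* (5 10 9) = [0, 1, 2, 4, 3, 10, 6, 7, 8, 5, 9] = (3 4)(5 10 9)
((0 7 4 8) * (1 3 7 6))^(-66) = (0 7 6 4 1 8 3) = [7, 8, 2, 0, 1, 5, 4, 6, 3]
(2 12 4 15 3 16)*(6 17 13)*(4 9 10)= (2 12 9 10 4 15 3 16)(6 17 13)= [0, 1, 12, 16, 15, 5, 17, 7, 8, 10, 4, 11, 9, 6, 14, 3, 2, 13]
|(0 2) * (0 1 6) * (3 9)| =|(0 2 1 6)(3 9)| =4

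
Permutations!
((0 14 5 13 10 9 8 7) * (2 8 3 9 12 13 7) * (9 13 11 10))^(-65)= [7, 1, 8, 13, 4, 14, 6, 5, 2, 3, 12, 10, 11, 9, 0]= (0 7 5 14)(2 8)(3 13 9)(10 12 11)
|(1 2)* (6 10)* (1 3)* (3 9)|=4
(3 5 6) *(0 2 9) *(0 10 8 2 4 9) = (0 4 9 10 8 2)(3 5 6) = [4, 1, 0, 5, 9, 6, 3, 7, 2, 10, 8]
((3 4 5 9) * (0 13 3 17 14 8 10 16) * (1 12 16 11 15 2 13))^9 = (0 1 12 16)(2 10 17 4)(3 15 8 9)(5 13 11 14) = [1, 12, 10, 15, 2, 13, 6, 7, 9, 3, 17, 14, 16, 11, 5, 8, 0, 4]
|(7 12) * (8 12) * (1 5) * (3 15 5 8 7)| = |(1 8 12 3 15 5)| = 6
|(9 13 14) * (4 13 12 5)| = |(4 13 14 9 12 5)| = 6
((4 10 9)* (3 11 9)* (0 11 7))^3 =(0 4 7 9 3 11 10) =[4, 1, 2, 11, 7, 5, 6, 9, 8, 3, 0, 10]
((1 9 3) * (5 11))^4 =(11)(1 9 3) =[0, 9, 2, 1, 4, 5, 6, 7, 8, 3, 10, 11]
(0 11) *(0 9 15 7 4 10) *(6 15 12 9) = [11, 1, 2, 3, 10, 5, 15, 4, 8, 12, 0, 6, 9, 13, 14, 7] = (0 11 6 15 7 4 10)(9 12)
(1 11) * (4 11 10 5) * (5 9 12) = (1 10 9 12 5 4 11) = [0, 10, 2, 3, 11, 4, 6, 7, 8, 12, 9, 1, 5]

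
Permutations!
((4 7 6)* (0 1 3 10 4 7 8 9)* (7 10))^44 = (0 9 8 4 10 6 7 3 1) = [9, 0, 2, 1, 10, 5, 7, 3, 4, 8, 6]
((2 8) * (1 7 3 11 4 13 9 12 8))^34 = (1 4 8 3 9)(2 11 12 7 13) = [0, 4, 11, 9, 8, 5, 6, 13, 3, 1, 10, 12, 7, 2]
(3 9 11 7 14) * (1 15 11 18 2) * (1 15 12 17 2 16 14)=[0, 12, 15, 9, 4, 5, 6, 1, 8, 18, 10, 7, 17, 13, 3, 11, 14, 2, 16]=(1 12 17 2 15 11 7)(3 9 18 16 14)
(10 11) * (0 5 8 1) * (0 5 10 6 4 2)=[10, 5, 0, 3, 2, 8, 4, 7, 1, 9, 11, 6]=(0 10 11 6 4 2)(1 5 8)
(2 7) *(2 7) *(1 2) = (7)(1 2) = [0, 2, 1, 3, 4, 5, 6, 7]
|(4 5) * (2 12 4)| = |(2 12 4 5)| = 4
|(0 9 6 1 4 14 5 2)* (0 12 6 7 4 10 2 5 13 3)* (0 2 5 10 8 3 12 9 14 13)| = 10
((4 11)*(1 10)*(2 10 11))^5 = [0, 1, 2, 3, 4, 5, 6, 7, 8, 9, 10, 11] = (11)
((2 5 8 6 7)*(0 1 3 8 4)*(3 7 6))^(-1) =(0 4 5 2 7 1)(3 8) =[4, 0, 7, 8, 5, 2, 6, 1, 3]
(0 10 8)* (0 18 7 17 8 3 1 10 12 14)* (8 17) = (0 12 14)(1 10 3)(7 8 18) = [12, 10, 2, 1, 4, 5, 6, 8, 18, 9, 3, 11, 14, 13, 0, 15, 16, 17, 7]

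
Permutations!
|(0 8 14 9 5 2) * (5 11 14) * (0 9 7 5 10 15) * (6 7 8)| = 11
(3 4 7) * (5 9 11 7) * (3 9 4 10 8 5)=(3 10 8 5 4)(7 9 11)=[0, 1, 2, 10, 3, 4, 6, 9, 5, 11, 8, 7]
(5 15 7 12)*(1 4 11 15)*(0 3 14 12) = (0 3 14 12 5 1 4 11 15 7) = [3, 4, 2, 14, 11, 1, 6, 0, 8, 9, 10, 15, 5, 13, 12, 7]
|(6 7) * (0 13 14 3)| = |(0 13 14 3)(6 7)| = 4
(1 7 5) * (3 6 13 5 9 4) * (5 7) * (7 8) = (1 5)(3 6 13 8 7 9 4) = [0, 5, 2, 6, 3, 1, 13, 9, 7, 4, 10, 11, 12, 8]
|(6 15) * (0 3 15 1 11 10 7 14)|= 9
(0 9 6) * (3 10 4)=(0 9 6)(3 10 4)=[9, 1, 2, 10, 3, 5, 0, 7, 8, 6, 4]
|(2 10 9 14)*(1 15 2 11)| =|(1 15 2 10 9 14 11)| =7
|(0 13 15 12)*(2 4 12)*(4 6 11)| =|(0 13 15 2 6 11 4 12)| =8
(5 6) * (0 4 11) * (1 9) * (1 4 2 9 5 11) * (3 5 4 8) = (0 2 9 8 3 5 6 11)(1 4) = [2, 4, 9, 5, 1, 6, 11, 7, 3, 8, 10, 0]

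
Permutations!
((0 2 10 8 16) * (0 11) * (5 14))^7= (0 2 10 8 16 11)(5 14)= [2, 1, 10, 3, 4, 14, 6, 7, 16, 9, 8, 0, 12, 13, 5, 15, 11]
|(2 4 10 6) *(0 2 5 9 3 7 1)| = |(0 2 4 10 6 5 9 3 7 1)| = 10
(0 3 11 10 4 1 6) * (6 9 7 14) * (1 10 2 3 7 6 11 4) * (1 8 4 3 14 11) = (0 7 11 2 14 1 9 6)(4 10 8) = [7, 9, 14, 3, 10, 5, 0, 11, 4, 6, 8, 2, 12, 13, 1]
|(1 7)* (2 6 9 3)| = 4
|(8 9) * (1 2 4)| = 6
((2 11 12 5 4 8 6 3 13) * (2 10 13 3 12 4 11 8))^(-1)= (2 4 11 5 12 6 8)(10 13)= [0, 1, 4, 3, 11, 12, 8, 7, 2, 9, 13, 5, 6, 10]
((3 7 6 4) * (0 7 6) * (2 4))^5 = (0 7)(2 4 3 6) = [7, 1, 4, 6, 3, 5, 2, 0]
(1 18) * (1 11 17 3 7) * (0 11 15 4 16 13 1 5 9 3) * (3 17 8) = (0 11 8 3 7 5 9 17)(1 18 15 4 16 13) = [11, 18, 2, 7, 16, 9, 6, 5, 3, 17, 10, 8, 12, 1, 14, 4, 13, 0, 15]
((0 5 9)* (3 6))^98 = (0 9 5) = [9, 1, 2, 3, 4, 0, 6, 7, 8, 5]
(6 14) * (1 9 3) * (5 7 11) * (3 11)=[0, 9, 2, 1, 4, 7, 14, 3, 8, 11, 10, 5, 12, 13, 6]=(1 9 11 5 7 3)(6 14)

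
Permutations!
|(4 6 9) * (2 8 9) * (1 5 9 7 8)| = 6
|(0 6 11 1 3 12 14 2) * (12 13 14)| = |(0 6 11 1 3 13 14 2)| = 8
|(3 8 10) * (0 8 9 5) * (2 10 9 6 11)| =|(0 8 9 5)(2 10 3 6 11)| =20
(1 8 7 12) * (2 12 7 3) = (1 8 3 2 12) = [0, 8, 12, 2, 4, 5, 6, 7, 3, 9, 10, 11, 1]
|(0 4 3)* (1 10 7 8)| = |(0 4 3)(1 10 7 8)| = 12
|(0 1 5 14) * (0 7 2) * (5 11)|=7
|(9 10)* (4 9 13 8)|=5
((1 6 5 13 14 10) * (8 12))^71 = (1 10 14 13 5 6)(8 12) = [0, 10, 2, 3, 4, 6, 1, 7, 12, 9, 14, 11, 8, 5, 13]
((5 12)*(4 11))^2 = [0, 1, 2, 3, 4, 5, 6, 7, 8, 9, 10, 11, 12] = (12)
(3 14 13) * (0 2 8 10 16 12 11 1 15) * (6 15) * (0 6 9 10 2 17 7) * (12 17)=(0 12 11 1 9 10 16 17 7)(2 8)(3 14 13)(6 15)=[12, 9, 8, 14, 4, 5, 15, 0, 2, 10, 16, 1, 11, 3, 13, 6, 17, 7]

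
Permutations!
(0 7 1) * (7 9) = (0 9 7 1) = [9, 0, 2, 3, 4, 5, 6, 1, 8, 7]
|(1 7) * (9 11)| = 2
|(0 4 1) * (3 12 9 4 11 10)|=8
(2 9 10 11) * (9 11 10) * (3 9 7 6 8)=[0, 1, 11, 9, 4, 5, 8, 6, 3, 7, 10, 2]=(2 11)(3 9 7 6 8)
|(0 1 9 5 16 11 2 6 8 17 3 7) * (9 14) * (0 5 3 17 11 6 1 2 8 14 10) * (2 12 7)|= 12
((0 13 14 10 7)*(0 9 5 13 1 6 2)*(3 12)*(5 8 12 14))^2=(0 6)(1 2)(3 10 9 12 14 7 8)=[6, 2, 1, 10, 4, 5, 0, 8, 3, 12, 9, 11, 14, 13, 7]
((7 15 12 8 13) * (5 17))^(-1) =[0, 1, 2, 3, 4, 17, 6, 13, 12, 9, 10, 11, 15, 8, 14, 7, 16, 5] =(5 17)(7 13 8 12 15)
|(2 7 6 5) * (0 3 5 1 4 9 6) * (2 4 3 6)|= |(0 6 1 3 5 4 9 2 7)|= 9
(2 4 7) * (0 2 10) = [2, 1, 4, 3, 7, 5, 6, 10, 8, 9, 0] = (0 2 4 7 10)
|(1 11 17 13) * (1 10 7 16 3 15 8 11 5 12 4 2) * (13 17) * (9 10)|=45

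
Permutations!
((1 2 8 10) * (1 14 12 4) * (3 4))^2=[0, 8, 10, 1, 2, 5, 6, 7, 14, 9, 12, 11, 4, 13, 3]=(1 8 14 3)(2 10 12 4)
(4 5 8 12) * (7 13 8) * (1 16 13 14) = (1 16 13 8 12 4 5 7 14) = [0, 16, 2, 3, 5, 7, 6, 14, 12, 9, 10, 11, 4, 8, 1, 15, 13]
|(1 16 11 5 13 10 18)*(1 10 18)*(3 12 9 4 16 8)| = 12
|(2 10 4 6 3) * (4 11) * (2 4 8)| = 12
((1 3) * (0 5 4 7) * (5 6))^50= [0, 1, 2, 3, 4, 5, 6, 7]= (7)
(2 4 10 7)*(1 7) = (1 7 2 4 10) = [0, 7, 4, 3, 10, 5, 6, 2, 8, 9, 1]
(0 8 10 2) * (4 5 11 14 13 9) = (0 8 10 2)(4 5 11 14 13 9) = [8, 1, 0, 3, 5, 11, 6, 7, 10, 4, 2, 14, 12, 9, 13]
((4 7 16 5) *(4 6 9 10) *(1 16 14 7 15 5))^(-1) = (1 16)(4 10 9 6 5 15)(7 14) = [0, 16, 2, 3, 10, 15, 5, 14, 8, 6, 9, 11, 12, 13, 7, 4, 1]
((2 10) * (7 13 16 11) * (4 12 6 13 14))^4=(4 16)(6 7)(11 12)(13 14)=[0, 1, 2, 3, 16, 5, 7, 6, 8, 9, 10, 12, 11, 14, 13, 15, 4]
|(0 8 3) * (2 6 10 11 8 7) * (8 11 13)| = |(0 7 2 6 10 13 8 3)| = 8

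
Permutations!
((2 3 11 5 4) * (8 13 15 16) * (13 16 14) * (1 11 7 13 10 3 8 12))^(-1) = (1 12 16 8 2 4 5 11)(3 10 14 15 13 7) = [0, 12, 4, 10, 5, 11, 6, 3, 2, 9, 14, 1, 16, 7, 15, 13, 8]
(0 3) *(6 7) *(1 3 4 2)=[4, 3, 1, 0, 2, 5, 7, 6]=(0 4 2 1 3)(6 7)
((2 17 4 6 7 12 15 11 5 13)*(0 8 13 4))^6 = (0 8 13 2 17)(4 5 11 15 12 7 6) = [8, 1, 17, 3, 5, 11, 4, 6, 13, 9, 10, 15, 7, 2, 14, 12, 16, 0]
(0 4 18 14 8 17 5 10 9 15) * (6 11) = (0 4 18 14 8 17 5 10 9 15)(6 11) = [4, 1, 2, 3, 18, 10, 11, 7, 17, 15, 9, 6, 12, 13, 8, 0, 16, 5, 14]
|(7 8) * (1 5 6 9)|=|(1 5 6 9)(7 8)|=4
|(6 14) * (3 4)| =|(3 4)(6 14)| =2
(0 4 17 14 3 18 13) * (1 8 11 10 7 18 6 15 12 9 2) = (0 4 17 14 3 6 15 12 9 2 1 8 11 10 7 18 13) = [4, 8, 1, 6, 17, 5, 15, 18, 11, 2, 7, 10, 9, 0, 3, 12, 16, 14, 13]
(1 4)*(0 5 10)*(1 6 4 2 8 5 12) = (0 12 1 2 8 5 10)(4 6) = [12, 2, 8, 3, 6, 10, 4, 7, 5, 9, 0, 11, 1]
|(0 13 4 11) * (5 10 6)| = 12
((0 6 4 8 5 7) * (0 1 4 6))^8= (1 5 4 7 8)= [0, 5, 2, 3, 7, 4, 6, 8, 1]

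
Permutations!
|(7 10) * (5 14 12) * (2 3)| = 6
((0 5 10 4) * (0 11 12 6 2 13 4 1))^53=(0 5 10 1)(2 6 12 11 4 13)=[5, 0, 6, 3, 13, 10, 12, 7, 8, 9, 1, 4, 11, 2]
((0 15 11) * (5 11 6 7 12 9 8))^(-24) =(0 7 8)(5 15 12)(6 9 11) =[7, 1, 2, 3, 4, 15, 9, 8, 0, 11, 10, 6, 5, 13, 14, 12]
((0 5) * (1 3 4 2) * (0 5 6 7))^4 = (0 6 7) = [6, 1, 2, 3, 4, 5, 7, 0]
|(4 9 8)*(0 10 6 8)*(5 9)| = 7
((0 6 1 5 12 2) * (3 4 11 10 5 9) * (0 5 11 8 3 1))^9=(12)(0 6)(1 9)(10 11)=[6, 9, 2, 3, 4, 5, 0, 7, 8, 1, 11, 10, 12]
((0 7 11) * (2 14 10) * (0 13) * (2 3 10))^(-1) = (0 13 11 7)(2 14)(3 10) = [13, 1, 14, 10, 4, 5, 6, 0, 8, 9, 3, 7, 12, 11, 2]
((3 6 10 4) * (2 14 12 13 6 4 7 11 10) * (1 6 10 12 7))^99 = (14)(3 4) = [0, 1, 2, 4, 3, 5, 6, 7, 8, 9, 10, 11, 12, 13, 14]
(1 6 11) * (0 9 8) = (0 9 8)(1 6 11) = [9, 6, 2, 3, 4, 5, 11, 7, 0, 8, 10, 1]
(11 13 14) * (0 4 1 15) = (0 4 1 15)(11 13 14) = [4, 15, 2, 3, 1, 5, 6, 7, 8, 9, 10, 13, 12, 14, 11, 0]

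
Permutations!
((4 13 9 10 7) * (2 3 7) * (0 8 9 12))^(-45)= (0 3)(2 12)(4 9)(7 8)(10 13)= [3, 1, 12, 0, 9, 5, 6, 8, 7, 4, 13, 11, 2, 10]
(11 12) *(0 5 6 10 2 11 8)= (0 5 6 10 2 11 12 8)= [5, 1, 11, 3, 4, 6, 10, 7, 0, 9, 2, 12, 8]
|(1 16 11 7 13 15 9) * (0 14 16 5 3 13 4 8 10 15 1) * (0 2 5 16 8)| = |(0 14 8 10 15 9 2 5 3 13 1 16 11 7 4)| = 15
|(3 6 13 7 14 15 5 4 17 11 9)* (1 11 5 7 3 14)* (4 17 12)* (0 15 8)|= |(0 15 7 1 11 9 14 8)(3 6 13)(4 12)(5 17)|= 24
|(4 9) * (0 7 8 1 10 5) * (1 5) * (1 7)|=|(0 1 10 7 8 5)(4 9)|=6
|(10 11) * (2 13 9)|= |(2 13 9)(10 11)|= 6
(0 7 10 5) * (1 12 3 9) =(0 7 10 5)(1 12 3 9) =[7, 12, 2, 9, 4, 0, 6, 10, 8, 1, 5, 11, 3]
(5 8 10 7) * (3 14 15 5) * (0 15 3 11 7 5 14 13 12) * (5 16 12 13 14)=(0 15 5 8 10 16 12)(3 14)(7 11)=[15, 1, 2, 14, 4, 8, 6, 11, 10, 9, 16, 7, 0, 13, 3, 5, 12]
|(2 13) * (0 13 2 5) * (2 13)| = |(0 2 13 5)| = 4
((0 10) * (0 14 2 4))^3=(0 2 10 4 14)=[2, 1, 10, 3, 14, 5, 6, 7, 8, 9, 4, 11, 12, 13, 0]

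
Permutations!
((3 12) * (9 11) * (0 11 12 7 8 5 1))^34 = [5, 8, 2, 9, 4, 7, 6, 12, 3, 0, 10, 1, 11] = (0 5 7 12 11 1 8 3 9)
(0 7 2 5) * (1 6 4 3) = (0 7 2 5)(1 6 4 3) = [7, 6, 5, 1, 3, 0, 4, 2]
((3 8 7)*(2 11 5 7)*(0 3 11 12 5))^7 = (0 11 7 5 12 2 8 3) = [11, 1, 8, 0, 4, 12, 6, 5, 3, 9, 10, 7, 2]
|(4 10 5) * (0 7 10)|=5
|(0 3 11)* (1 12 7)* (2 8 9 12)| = |(0 3 11)(1 2 8 9 12 7)| = 6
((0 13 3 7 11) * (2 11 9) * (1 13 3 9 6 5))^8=(0 2 13 5 7)(1 6 3 11 9)=[2, 6, 13, 11, 4, 7, 3, 0, 8, 1, 10, 9, 12, 5]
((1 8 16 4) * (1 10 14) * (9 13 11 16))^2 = (1 9 11 4 14 8 13 16 10) = [0, 9, 2, 3, 14, 5, 6, 7, 13, 11, 1, 4, 12, 16, 8, 15, 10]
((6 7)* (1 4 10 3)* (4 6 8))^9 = (1 7 4 3 6 8 10) = [0, 7, 2, 6, 3, 5, 8, 4, 10, 9, 1]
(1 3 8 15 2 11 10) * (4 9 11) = (1 3 8 15 2 4 9 11 10) = [0, 3, 4, 8, 9, 5, 6, 7, 15, 11, 1, 10, 12, 13, 14, 2]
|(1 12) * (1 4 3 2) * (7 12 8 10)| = 8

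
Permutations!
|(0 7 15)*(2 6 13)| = |(0 7 15)(2 6 13)| = 3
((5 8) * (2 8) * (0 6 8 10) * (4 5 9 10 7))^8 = (0 9 6 10 8) = [9, 1, 2, 3, 4, 5, 10, 7, 0, 6, 8]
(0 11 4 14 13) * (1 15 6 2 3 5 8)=(0 11 4 14 13)(1 15 6 2 3 5 8)=[11, 15, 3, 5, 14, 8, 2, 7, 1, 9, 10, 4, 12, 0, 13, 6]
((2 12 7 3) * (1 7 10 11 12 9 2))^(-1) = (1 3 7)(2 9)(10 12 11) = [0, 3, 9, 7, 4, 5, 6, 1, 8, 2, 12, 10, 11]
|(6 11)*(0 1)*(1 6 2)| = |(0 6 11 2 1)| = 5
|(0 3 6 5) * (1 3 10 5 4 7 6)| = 6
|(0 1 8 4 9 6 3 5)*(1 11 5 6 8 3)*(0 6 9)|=9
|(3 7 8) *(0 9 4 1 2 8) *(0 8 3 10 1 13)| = |(0 9 4 13)(1 2 3 7 8 10)| = 12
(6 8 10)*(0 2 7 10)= (0 2 7 10 6 8)= [2, 1, 7, 3, 4, 5, 8, 10, 0, 9, 6]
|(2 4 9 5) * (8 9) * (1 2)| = |(1 2 4 8 9 5)| = 6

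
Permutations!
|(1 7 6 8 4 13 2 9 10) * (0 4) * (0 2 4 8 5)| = 18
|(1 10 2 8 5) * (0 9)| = 10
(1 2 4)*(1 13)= (1 2 4 13)= [0, 2, 4, 3, 13, 5, 6, 7, 8, 9, 10, 11, 12, 1]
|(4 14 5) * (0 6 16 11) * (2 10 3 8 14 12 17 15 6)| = 14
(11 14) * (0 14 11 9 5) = [14, 1, 2, 3, 4, 0, 6, 7, 8, 5, 10, 11, 12, 13, 9] = (0 14 9 5)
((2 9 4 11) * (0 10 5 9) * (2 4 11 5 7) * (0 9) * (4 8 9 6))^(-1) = [5, 1, 7, 3, 6, 4, 2, 10, 11, 8, 0, 9] = (0 5 4 6 2 7 10)(8 11 9)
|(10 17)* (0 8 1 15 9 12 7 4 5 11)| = 10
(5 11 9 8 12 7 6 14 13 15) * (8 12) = (5 11 9 12 7 6 14 13 15) = [0, 1, 2, 3, 4, 11, 14, 6, 8, 12, 10, 9, 7, 15, 13, 5]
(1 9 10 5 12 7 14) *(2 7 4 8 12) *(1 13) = (1 9 10 5 2 7 14 13)(4 8 12) = [0, 9, 7, 3, 8, 2, 6, 14, 12, 10, 5, 11, 4, 1, 13]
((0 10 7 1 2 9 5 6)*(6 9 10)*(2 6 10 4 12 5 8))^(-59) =(0 10 7 1 6)(2 4 12 5 9 8) =[10, 6, 4, 3, 12, 9, 0, 1, 2, 8, 7, 11, 5]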